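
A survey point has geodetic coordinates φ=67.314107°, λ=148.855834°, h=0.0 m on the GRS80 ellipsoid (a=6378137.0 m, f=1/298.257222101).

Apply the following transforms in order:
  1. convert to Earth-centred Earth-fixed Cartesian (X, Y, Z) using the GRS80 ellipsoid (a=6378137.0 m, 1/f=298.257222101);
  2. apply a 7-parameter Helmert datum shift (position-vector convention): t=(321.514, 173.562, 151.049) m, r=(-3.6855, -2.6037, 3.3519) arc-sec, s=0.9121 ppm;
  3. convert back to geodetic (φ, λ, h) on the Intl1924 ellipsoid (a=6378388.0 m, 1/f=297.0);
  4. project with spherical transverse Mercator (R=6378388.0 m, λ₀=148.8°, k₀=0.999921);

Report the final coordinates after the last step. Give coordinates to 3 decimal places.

start: φ=67.314107°, λ=148.855834°, h=0.000 m
→ ECEF (a=6378137.000, f=1/298.257222101): X=-2111386.8504, Y=1275890.8152, Z=5862012.3834
→ Helmert 7p (PV): X=-2111161.9928, Y=1276135.9713, Z=5862119.3295
→ geod (Bowring, a=6378388.000): φ=67.31560419°, λ=148.84825964°, h=-99.9011 m
→ tm (R=6378388.0, λ₀=148.8°): E=2071.7472, N=7493242.4674

E=2071.747 m, N=7493242.467 m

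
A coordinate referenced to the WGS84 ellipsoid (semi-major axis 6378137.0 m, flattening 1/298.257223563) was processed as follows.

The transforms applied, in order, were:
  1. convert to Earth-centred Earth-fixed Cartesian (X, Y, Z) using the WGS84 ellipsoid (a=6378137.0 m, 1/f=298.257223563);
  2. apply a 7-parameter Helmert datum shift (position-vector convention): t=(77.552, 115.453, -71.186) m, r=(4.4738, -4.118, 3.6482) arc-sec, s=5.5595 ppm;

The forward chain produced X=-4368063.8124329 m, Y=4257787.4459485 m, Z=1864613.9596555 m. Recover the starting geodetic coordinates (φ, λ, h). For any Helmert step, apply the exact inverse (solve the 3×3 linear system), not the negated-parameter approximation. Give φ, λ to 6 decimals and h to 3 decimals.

start: X=-4368063.8124, Y=4257787.4459, Z=1864613.9597 m
→ Helmert⁻¹: X=-4368004.5455, Y=4257766.0233, Z=1864669.6354
→ geod (Bowring, a=6378137.000): φ=17.10580700°, λ=135.73220800°, h=2180.6400 m

φ=17.105807°, λ=135.732208°, h=2180.640 m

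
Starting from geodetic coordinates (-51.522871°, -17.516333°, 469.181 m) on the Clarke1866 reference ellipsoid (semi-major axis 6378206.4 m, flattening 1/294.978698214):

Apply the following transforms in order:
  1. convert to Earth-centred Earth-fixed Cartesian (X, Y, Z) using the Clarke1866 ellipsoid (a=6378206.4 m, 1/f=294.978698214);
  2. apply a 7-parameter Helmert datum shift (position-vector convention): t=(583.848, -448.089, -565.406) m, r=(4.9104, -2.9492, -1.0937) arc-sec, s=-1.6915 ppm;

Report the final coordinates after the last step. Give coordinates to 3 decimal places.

X=3793312.442 m, Y=-1197360.949 m, Z=-4970640.681 m

start: φ=-51.522871°, λ=-17.516333°, h=469.181 m
→ ECEF (a=6378206.400, f=1/294.978698214): X=3792670.2935, Y=-1197013.0945, Z=-4970109.4137
→ Helmert 7p (PV): X=3793312.4423, Y=-1197360.9493, Z=-4970640.6812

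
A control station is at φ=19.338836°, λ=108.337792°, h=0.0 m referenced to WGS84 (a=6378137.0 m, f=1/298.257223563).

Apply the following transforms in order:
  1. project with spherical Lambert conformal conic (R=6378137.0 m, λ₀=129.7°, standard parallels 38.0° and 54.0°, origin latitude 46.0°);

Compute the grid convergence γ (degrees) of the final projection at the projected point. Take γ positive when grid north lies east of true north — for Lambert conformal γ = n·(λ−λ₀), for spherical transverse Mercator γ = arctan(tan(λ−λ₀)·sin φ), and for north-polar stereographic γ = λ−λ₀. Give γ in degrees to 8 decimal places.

start: φ=19.338836°, λ=108.337792°, h=0.000 m
→ into lcc (λ₀=129.7°): φ=19.33883600°, λ−λ₀=-21.36220800°
convergence γ = -15.41727979°

-15.41727979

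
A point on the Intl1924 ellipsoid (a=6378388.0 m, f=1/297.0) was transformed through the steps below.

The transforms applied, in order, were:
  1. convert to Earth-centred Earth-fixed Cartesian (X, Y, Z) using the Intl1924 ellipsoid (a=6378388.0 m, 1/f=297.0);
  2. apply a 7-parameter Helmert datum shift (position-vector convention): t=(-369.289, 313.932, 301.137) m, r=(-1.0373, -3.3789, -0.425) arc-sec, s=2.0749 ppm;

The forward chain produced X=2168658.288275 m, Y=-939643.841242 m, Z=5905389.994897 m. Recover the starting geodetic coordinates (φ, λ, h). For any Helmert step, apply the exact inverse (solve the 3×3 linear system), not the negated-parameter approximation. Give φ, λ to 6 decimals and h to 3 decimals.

φ=68.314716°, λ=-23.429322°, h=803.194 m

start: X=2168658.2883, Y=-939643.8412, Z=5905389.9949 m
→ Helmert⁻¹: X=2169121.7461, Y=-939981.0498, Z=5905036.3451
→ geod (Bowring, a=6378388.000): φ=68.31471600°, λ=-23.42932200°, h=803.1940 m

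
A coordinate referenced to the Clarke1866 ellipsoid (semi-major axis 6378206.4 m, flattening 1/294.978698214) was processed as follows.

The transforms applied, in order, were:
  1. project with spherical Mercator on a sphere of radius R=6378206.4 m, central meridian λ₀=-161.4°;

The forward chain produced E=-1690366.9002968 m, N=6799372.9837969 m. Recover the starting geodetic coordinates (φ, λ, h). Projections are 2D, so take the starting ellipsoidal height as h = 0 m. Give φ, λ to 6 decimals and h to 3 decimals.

start: E=-1690366.9003, N=6799372.9838 m
→ merc⁻¹: φ=51.99542900°, λ=-176.58465900°

φ=51.995429°, λ=-176.584659°, h=0.000 m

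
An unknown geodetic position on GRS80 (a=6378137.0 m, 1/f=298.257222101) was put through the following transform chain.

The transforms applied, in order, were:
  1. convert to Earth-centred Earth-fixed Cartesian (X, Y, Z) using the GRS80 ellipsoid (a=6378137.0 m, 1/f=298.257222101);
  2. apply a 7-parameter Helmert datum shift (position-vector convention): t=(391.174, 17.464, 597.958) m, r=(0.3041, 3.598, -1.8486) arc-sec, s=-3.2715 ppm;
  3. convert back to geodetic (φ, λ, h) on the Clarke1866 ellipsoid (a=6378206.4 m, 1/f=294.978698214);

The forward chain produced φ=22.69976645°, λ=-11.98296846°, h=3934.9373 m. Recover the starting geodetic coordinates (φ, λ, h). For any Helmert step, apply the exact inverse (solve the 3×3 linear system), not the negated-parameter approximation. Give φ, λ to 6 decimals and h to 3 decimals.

φ=22.695582°, λ=-11.983463°, h=3409.747 m

start: φ=22.699766°, λ=-11.982968°, h=3934.937 m
→ ECEF (a=6378206.400, f=1/294.978698214): X=5762383.2182, Y=-1223042.1815, Z=2447455.8253
→ Helmert⁻¹: X=5761979.1716, Y=-1223008.3987, Z=2446968.1850
→ geod (Bowring, a=6378137.000): φ=22.69558200°, λ=-11.98346300°, h=3409.7470 m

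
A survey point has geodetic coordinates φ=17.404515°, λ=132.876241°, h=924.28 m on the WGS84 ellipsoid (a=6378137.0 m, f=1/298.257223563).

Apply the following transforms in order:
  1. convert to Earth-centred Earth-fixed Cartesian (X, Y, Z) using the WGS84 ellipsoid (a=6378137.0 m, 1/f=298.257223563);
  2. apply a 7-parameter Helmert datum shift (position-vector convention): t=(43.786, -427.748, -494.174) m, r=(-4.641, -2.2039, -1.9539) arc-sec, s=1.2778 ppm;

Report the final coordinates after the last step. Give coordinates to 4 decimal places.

X=-4142883.6531 m, Y=4461707.8594 m, Z=1895239.0075 m

start: φ=17.404515°, λ=132.876241°, h=924.280 m
→ ECEF (a=6378137.000, f=1/298.257223563): X=-4142944.1561, Y=4462048.0029, Z=1895875.4227
→ Helmert 7p (PV): X=-4142883.6531, Y=4461707.8594, Z=1895239.0075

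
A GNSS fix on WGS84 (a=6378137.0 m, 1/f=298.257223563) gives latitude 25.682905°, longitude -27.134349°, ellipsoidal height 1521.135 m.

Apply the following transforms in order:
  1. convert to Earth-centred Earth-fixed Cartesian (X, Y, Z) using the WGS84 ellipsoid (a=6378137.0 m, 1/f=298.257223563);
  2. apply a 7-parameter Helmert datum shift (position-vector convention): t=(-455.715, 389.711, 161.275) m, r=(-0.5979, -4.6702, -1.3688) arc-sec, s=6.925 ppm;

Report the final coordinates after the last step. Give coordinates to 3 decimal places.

start: φ=25.682905°, λ=-27.134349°, h=1521.135 m
→ ECEF (a=6378137.000, f=1/298.257223563): X=5119827.2659, Y=-2623822.2699, Z=2748104.5082
→ Helmert 7p (PV): X=5119327.3712, Y=-2623476.7390, Z=2748408.3423

X=5119327.371 m, Y=-2623476.739 m, Z=2748408.342 m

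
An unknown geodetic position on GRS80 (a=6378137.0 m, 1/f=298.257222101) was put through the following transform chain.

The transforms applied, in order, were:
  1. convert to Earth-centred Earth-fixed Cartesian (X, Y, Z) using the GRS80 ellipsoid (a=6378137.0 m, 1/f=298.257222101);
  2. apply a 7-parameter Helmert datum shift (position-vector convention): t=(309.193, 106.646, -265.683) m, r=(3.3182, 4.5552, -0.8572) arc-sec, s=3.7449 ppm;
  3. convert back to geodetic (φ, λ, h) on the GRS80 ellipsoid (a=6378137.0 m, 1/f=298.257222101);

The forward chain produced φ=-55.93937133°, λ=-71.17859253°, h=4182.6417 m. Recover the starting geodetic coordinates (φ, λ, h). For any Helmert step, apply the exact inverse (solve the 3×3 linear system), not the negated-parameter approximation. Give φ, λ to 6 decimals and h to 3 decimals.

start: φ=-55.939371°, λ=-71.178593°, h=4182.642 m
→ ECEF (a=6378137.000, f=1/298.257222101): X=1155874.0490, Y=-3391203.8805, Z=-5264129.5490
→ Helmert⁻¹: X=1155690.8687, Y=-3391377.7022, Z=-5263764.0735
→ geod (Bowring, a=6378137.000): φ=-55.93675000°, λ=-71.18226200°, h=3938.9240 m

φ=-55.936750°, λ=-71.182262°, h=3938.924 m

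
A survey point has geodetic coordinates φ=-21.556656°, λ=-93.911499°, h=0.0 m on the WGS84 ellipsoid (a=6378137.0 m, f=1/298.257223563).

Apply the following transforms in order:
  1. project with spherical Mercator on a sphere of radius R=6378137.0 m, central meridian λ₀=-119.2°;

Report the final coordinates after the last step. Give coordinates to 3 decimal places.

start: φ=-21.556656°, λ=-93.911499°, h=0.000 m
→ merc (R=6378137.0, λ₀=-119.2°): E=2815103.0542, N=-2458378.9967

E=2815103.054 m, N=-2458378.997 m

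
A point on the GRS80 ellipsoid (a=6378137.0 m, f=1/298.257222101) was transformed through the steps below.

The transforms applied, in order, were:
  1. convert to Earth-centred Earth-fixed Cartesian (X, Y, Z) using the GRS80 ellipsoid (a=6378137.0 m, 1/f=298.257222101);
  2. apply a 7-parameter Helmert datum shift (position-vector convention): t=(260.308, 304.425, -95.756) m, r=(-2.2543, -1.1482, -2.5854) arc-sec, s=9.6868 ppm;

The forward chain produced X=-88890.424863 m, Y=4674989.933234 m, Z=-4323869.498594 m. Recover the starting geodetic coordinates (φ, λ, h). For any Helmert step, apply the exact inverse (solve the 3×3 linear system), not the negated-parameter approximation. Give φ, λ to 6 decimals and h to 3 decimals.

φ=-42.952836°, λ=91.093555°, h=17.541 m

start: X=-88890.4249, Y=4674989.9332, Z=-4323869.4986 m
→ Helmert⁻¹: X=-89232.5319, Y=4674686.3616, Z=-4323680.2724
→ geod (Bowring, a=6378137.000): φ=-42.95283600°, λ=91.09355500°, h=17.5410 m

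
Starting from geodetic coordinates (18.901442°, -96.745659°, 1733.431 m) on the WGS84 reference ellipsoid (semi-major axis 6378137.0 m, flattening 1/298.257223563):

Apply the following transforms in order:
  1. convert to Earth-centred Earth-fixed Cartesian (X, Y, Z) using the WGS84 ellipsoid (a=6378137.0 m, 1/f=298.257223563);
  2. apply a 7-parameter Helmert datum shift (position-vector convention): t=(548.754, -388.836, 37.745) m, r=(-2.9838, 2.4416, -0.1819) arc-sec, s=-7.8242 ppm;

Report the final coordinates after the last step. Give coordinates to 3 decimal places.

start: φ=18.901442°, λ=-96.745659°, h=1733.431 m
→ ECEF (a=6378137.000, f=1/298.257223563): X=-709233.0551, Y=-5996171.9092, Z=2053592.7788
→ Helmert 7p (PV): X=-708659.7311, Y=-5996483.4977, Z=2053709.5905

X=-708659.731 m, Y=-5996483.498 m, Z=2053709.590 m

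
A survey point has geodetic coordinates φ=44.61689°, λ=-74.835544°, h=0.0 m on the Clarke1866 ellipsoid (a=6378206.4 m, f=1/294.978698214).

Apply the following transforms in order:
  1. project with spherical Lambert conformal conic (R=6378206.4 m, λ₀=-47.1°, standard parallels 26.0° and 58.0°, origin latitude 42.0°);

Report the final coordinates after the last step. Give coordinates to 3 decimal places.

E=-2075412.778 m, N=623787.983 m

start: φ=44.616890°, λ=-74.835544°, h=0.000 m
→ lcc (R=6378206.4, λ₀=-47.1°): E=-2075412.7782, N=623787.9828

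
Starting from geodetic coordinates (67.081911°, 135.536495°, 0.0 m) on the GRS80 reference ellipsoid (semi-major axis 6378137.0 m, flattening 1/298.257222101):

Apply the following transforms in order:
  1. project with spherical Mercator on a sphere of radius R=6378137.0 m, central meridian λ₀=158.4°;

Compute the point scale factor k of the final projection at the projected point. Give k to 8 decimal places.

2.56795607

start: φ=67.081911°, λ=135.536495°, h=0.000 m
→ into merc (λ₀=158.4°): φ=67.08191100°, λ−λ₀=-22.86350500°
scale k = 2.56795607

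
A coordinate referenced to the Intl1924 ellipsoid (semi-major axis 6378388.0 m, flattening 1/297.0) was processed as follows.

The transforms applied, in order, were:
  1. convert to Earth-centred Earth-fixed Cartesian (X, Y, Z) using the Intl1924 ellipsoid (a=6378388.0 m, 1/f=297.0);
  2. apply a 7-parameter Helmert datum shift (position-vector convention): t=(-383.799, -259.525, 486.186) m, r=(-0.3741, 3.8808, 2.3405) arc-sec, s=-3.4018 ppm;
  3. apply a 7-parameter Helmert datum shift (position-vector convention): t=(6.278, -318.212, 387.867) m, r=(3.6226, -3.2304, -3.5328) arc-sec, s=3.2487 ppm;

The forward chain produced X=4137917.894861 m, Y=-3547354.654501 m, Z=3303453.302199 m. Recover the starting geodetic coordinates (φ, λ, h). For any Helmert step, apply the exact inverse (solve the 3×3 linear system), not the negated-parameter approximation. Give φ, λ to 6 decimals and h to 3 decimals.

φ=31.386099°, λ=-40.597958°, h=168.221 m

start: X=4137917.8949, Y=-3547354.6545, Z=3303453.3022 m
→ Helmert⁻¹: X=4138010.6540, Y=-3546896.0345, Z=3303052.1911
→ Helmert⁻¹: X=4138306.1482, Y=-3546701.5221, Z=3302648.6680
→ geod (Bowring, a=6378388.000): φ=31.38609900°, λ=-40.59795800°, h=168.2210 m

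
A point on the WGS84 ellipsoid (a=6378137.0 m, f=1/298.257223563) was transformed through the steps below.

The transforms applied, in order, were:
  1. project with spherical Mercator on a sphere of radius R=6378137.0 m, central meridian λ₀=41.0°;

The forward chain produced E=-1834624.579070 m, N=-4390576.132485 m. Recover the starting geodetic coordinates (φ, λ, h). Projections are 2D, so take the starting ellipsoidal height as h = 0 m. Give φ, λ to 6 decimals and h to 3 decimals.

start: E=-1834624.5791, N=-4390576.1325 m
→ merc⁻¹: φ=-36.65103200°, λ=24.51928700°

φ=-36.651032°, λ=24.519287°, h=0.000 m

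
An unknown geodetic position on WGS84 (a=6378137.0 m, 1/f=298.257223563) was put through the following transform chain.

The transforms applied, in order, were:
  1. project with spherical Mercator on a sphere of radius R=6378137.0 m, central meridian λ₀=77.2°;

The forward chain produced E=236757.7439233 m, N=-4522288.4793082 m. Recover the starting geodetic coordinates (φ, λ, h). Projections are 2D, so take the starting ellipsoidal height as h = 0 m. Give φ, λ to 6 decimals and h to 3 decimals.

φ=-37.594421°, λ=79.326831°, h=0.000 m

start: E=236757.7439, N=-4522288.4793 m
→ merc⁻¹: φ=-37.59442100°, λ=79.32683100°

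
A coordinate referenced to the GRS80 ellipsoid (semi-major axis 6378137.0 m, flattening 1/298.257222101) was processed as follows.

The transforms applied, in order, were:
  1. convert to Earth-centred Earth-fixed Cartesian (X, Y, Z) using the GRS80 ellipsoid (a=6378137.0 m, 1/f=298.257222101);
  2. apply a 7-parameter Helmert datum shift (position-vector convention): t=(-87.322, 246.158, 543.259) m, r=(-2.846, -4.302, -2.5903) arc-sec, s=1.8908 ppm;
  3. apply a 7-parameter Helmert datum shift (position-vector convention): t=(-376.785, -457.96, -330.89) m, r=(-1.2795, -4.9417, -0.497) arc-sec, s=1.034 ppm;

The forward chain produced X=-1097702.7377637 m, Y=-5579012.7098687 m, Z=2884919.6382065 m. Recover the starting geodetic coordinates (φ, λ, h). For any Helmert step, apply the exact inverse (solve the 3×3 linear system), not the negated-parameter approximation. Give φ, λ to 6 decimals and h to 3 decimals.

start: X=-1097702.7378, Y=-5579012.7099, Z=2884919.6382 m
→ Helmert⁻¹: X=-1097242.2518, Y=-5578569.5232, Z=2885239.2277
→ Helmert⁻¹: X=-1097022.6313, Y=-5578858.7109, Z=2884636.4186
→ geod (Bowring, a=6378137.000): φ=27.05649800°, λ=-101.12466300°, h=1856.2780 m

φ=27.056498°, λ=-101.124663°, h=1856.278 m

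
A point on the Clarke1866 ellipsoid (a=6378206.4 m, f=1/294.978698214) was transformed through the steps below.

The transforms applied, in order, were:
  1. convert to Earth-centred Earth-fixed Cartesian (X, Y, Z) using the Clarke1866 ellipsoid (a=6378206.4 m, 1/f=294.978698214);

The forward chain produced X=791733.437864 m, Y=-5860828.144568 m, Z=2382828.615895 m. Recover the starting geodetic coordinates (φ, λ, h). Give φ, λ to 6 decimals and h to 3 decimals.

start: X=791733.4379, Y=-5860828.1446, Z=2382828.6159 m
→ geod (Bowring, a=6378206.400): φ=22.08014200°, λ=-82.30654400°, h=877.2890 m

φ=22.080142°, λ=-82.306544°, h=877.289 m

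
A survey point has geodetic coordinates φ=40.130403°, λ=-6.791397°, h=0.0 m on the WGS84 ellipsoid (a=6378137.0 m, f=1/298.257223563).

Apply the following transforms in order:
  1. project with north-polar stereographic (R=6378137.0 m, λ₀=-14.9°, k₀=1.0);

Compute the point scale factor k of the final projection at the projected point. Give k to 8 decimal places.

start: φ=40.130403°, λ=-6.791397°, h=0.000 m
→ into stereo (λ₀=-14.9°): φ=40.13040300°, λ−λ₀=8.10860300°
scale k = 1.21615336

1.21615336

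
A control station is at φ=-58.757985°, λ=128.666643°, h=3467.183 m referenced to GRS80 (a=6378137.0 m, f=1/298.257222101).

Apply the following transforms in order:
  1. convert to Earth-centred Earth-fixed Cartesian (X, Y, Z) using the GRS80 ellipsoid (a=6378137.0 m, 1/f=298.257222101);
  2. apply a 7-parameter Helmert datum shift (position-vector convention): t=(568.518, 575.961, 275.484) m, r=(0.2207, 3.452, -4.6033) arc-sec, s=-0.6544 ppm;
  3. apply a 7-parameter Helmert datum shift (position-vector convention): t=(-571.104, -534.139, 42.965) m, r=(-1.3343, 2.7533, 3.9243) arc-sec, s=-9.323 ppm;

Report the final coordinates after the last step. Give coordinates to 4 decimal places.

X=-2073164.7791 m, Y=2590644.8233 m, Z=-5432546.0080 m

start: φ=-58.757985°, λ=128.666643°, h=3467.183 m
→ ECEF (a=6378137.000, f=1/298.257222101): X=-2073027.9470, Y=2590651.3500, Z=-5432967.0283
→ Helmert 7p (PV): X=-2072491.1806, Y=2591277.6935, Z=-5432650.5233
→ Helmert 7p (PV): X=-2073164.7791, Y=2590644.8233, Z=-5432546.0080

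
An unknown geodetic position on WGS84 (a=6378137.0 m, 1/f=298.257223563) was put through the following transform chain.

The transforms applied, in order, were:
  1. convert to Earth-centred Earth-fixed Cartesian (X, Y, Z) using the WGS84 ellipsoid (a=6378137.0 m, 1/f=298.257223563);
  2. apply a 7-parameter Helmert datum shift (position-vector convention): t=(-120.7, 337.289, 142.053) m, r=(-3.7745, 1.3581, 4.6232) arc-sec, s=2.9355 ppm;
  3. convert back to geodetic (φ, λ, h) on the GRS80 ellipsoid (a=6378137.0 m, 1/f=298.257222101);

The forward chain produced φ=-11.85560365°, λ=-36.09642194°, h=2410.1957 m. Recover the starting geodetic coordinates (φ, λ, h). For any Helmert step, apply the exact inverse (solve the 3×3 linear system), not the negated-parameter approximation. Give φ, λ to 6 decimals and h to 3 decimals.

φ=-11.856625°, λ=-36.099331°, h=2710.623 m

start: φ=-11.855604°, λ=-36.096422°, h=2410.196 m
→ ECEF (a=6378137.000, f=1/298.257222101): X=5046387.1275, Y=-3679406.0901, Z=-1302269.2118
→ Helmert⁻¹: X=5046419.1099, Y=-3679821.8534, Z=-1302441.5528
→ geod (Bowring, a=6378137.000): φ=-11.85662500°, λ=-36.09933100°, h=2710.6230 m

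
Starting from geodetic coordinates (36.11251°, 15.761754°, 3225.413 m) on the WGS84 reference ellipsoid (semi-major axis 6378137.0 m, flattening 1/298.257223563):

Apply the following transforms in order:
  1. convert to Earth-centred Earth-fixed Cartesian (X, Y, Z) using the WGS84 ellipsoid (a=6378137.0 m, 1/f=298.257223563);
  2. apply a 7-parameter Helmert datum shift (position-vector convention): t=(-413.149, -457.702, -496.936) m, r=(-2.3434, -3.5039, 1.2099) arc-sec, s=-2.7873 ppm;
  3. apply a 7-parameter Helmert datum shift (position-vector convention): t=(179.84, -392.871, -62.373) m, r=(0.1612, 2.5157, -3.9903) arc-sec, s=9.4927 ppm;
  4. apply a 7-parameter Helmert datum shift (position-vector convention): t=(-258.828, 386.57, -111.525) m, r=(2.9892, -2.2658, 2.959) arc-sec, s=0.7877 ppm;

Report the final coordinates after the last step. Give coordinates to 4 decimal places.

start: φ=36.112510°, λ=15.761754°, h=3225.413 m
→ ECEF (a=6378137.000, f=1/298.257223563): X=4967190.9071, Y=1401992.8350, Z=3740185.2960
→ Helmert 7p (PV): X=4966692.1535, Y=1401602.8541, Z=3739746.3862
→ Helmert 7p (PV): X=4966991.8679, Y=1401124.2812, Z=3739660.0323
→ Helmert 7p (PV): X=4966675.7725, Y=1401529.0142, Z=3739626.3202

X=4966675.7725 m, Y=1401529.0142 m, Z=3739626.3202 m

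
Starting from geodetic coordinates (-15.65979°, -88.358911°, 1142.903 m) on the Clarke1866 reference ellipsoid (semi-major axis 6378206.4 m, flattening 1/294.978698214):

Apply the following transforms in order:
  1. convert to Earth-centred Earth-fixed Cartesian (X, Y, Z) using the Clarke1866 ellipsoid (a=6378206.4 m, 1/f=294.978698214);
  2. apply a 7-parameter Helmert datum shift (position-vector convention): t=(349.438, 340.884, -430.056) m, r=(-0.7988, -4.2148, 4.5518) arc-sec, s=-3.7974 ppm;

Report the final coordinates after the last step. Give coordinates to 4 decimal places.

start: φ=-15.659790°, λ=-88.358911°, h=1142.903 m
→ ECEF (a=6378206.400, f=1/294.978698214): X=175956.9404, Y=-6141551.7233, Z=-1710713.0029
→ Helmert 7p (PV): X=176476.1964, Y=-6141190.2594, Z=-1711109.1829

X=176476.1964 m, Y=-6141190.2594 m, Z=-1711109.1829 m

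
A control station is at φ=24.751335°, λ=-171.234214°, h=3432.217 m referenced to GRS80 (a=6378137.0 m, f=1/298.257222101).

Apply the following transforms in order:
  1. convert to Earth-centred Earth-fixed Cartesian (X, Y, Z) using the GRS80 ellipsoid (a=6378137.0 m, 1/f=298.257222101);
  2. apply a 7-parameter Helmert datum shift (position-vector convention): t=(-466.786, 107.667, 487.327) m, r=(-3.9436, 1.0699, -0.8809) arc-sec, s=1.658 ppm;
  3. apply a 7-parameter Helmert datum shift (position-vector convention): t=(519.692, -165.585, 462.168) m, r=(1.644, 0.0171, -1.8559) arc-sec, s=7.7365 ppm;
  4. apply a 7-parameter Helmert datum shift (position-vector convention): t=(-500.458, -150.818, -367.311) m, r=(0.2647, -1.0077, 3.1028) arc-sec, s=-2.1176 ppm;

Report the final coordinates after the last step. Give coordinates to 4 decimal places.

start: φ=24.751335°, λ=-171.234214°, h=3432.217 m
→ ECEF (a=6378137.000, f=1/298.257222101): X=-5730986.2130, Y=-883699.6068, Z=2655522.1444
→ Helmert 7p (PV): X=-5731452.5007, Y=-883518.1581, Z=2656060.4966
→ Helmert 7p (PV): X=-5730984.8796, Y=-883660.1783, Z=2656536.6464
→ Helmert 7p (PV): X=-5731472.8873, Y=-883898.7441, Z=2656134.5774

X=-5731472.8873 m, Y=-883898.7441 m, Z=2656134.5774 m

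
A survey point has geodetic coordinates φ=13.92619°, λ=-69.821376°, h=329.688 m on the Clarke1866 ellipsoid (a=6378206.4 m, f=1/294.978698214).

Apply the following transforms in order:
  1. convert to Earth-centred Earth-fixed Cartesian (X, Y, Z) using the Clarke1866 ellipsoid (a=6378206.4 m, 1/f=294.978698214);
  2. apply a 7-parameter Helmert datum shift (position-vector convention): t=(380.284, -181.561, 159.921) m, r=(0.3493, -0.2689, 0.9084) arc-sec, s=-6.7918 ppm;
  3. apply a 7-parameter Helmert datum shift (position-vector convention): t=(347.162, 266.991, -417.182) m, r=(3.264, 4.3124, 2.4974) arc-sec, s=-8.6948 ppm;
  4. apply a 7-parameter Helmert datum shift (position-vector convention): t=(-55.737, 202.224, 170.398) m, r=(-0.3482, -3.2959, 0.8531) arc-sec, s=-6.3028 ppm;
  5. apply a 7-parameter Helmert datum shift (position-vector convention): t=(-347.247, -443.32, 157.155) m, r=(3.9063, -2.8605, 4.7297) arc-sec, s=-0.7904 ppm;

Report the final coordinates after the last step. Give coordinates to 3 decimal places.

X=2136522.864 m, Y=-5812177.244 m, Z=1524897.733 m

start: φ=13.926190°, λ=-69.821376°, h=329.688 m
→ ECEF (a=6378206.400, f=1/294.978698214): X=2136008.9778, Y=-5812192.9024, Z=1525042.0502
→ Helmert 7p (PV): X=2136398.3633, Y=-5812328.1637, Z=1525184.5554
→ Helmert 7p (PV): X=2136829.2102, Y=-5812008.9037, Z=1524617.4714
→ Helmert 7p (PV): X=2136759.6815, Y=-5811758.6363, Z=1524822.2155
→ Helmert 7p (PV): X=2136522.8641, Y=-5812177.2438, Z=1524897.7334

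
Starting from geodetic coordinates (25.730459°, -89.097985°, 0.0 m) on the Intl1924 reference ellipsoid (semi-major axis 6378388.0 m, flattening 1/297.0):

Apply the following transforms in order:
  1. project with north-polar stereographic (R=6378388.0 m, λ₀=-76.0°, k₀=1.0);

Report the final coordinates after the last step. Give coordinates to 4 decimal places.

start: φ=25.730459°, λ=-89.097985°, h=0.000 m
→ stereo (R=6378388.0, λ₀=-76.0°): E=-1815905.6878, N=-7804633.1459

E=-1815905.6878 m, N=-7804633.1459 m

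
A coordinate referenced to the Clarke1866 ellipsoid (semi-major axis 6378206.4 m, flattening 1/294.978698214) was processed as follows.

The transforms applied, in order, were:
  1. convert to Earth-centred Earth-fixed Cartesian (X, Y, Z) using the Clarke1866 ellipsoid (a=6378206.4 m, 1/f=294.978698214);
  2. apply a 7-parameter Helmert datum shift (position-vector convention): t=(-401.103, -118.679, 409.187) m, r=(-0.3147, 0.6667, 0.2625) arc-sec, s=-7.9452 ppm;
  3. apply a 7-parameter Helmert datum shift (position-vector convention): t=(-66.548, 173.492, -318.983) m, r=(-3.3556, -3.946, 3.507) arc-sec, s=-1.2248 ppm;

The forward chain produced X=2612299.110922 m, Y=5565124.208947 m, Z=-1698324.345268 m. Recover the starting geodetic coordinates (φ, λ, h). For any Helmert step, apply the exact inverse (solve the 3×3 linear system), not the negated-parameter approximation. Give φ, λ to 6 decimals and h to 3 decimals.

φ=-15.542941°, λ=64.849526°, h=1570.852 m

start: X=2612299.1109, Y=5565124.2089, Z=-1698324.3453 m
→ Helmert⁻¹: X=2612430.9926, Y=5564940.7385, Z=-1697966.8870
→ Helmert⁻¹: X=2612865.4272, Y=5565102.8993, Z=-1698372.6319
→ geod (Bowring, a=6378206.400): φ=-15.54294100°, λ=64.84952600°, h=1570.8520 m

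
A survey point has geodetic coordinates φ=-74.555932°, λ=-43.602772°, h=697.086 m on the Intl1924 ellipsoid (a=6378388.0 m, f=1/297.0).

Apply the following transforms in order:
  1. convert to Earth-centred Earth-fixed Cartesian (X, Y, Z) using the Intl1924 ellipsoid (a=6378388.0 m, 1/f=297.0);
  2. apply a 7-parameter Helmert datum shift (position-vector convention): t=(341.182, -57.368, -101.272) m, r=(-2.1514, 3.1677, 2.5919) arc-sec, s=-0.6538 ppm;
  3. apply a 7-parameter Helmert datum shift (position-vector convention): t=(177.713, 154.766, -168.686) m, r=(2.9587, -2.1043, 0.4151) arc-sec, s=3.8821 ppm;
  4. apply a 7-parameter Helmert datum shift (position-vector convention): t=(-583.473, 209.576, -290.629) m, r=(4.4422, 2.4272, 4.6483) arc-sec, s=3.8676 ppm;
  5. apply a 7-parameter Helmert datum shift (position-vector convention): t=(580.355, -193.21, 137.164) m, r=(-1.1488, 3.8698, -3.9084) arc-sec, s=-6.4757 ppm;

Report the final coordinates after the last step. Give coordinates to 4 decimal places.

start: φ=-74.555932°, λ=-43.602772°, h=697.086 m
→ ECEF (a=6378388.000, f=1/297.0): X=1233978.5283, Y=-1175215.7167, Z=-6126571.3914
→ Helmert 7p (PV): X=1234239.5827, Y=-1175320.7122, Z=-6126675.3508
→ Helmert 7p (PV): X=1234486.9566, Y=-1175080.1425, Z=-6126872.0886
→ Helmert 7p (PV): X=1233862.6418, Y=-1174715.3400, Z=-6127226.2477
→ Helmert 7p (PV): X=1234297.7936, Y=-1174958.4482, Z=-6127066.0118

X=1234297.7936 m, Y=-1174958.4482 m, Z=-6127066.0118 m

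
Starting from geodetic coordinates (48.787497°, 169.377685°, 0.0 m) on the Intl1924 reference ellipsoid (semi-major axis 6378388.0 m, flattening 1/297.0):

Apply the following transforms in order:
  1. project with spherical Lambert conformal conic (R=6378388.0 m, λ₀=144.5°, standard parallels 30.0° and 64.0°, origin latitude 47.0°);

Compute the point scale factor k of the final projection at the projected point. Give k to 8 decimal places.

0.95586083

start: φ=48.787497°, λ=169.377685°, h=0.000 m
→ into lcc (λ₀=144.5°): φ=48.78749700°, λ−λ₀=24.87768500°
scale k = 0.95586083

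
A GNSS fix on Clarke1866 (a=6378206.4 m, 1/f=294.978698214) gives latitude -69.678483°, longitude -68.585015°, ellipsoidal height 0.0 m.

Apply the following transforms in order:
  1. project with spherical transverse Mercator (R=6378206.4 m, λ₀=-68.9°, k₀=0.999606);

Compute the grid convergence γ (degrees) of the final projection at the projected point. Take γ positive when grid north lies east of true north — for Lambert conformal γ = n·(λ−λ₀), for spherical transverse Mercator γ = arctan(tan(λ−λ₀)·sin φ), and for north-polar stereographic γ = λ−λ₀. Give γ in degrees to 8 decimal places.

start: φ=-69.678483°, λ=-68.585015°, h=0.000 m
→ into tm (λ₀=-68.9°): φ=-69.67848300°, λ−λ₀=0.31498500°
convergence γ = -0.29538025°

-0.29538025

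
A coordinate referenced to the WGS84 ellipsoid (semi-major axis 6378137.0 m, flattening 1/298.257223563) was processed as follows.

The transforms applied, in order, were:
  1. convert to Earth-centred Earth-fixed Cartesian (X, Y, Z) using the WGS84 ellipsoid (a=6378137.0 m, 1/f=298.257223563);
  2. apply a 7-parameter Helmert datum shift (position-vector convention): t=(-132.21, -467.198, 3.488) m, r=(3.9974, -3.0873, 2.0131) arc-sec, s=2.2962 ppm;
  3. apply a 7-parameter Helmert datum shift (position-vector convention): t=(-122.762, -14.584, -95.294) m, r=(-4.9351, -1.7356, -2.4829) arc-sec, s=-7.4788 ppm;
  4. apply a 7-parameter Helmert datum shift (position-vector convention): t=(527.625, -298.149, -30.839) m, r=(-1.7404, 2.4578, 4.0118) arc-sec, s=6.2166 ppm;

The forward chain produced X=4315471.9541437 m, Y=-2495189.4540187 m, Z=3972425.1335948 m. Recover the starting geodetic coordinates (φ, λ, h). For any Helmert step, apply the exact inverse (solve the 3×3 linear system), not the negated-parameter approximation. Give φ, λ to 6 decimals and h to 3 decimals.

φ=38.742055°, λ=-30.031380°, h=3897.353 m

start: X=4315471.9541, Y=-2495189.4540, Z=3972425.1336 m
→ Helmert⁻¹: X=4314821.6432, Y=-2494993.2360, Z=3972461.6399
→ Helmert⁻¹: X=4315040.1361, Y=-2495040.4156, Z=3972490.6391
→ Helmert⁻¹: X=4315197.5500, Y=-2494532.6188, Z=3972461.7850
→ geod (Bowring, a=6378137.000): φ=38.74205500°, λ=-30.03138000°, h=3897.3530 m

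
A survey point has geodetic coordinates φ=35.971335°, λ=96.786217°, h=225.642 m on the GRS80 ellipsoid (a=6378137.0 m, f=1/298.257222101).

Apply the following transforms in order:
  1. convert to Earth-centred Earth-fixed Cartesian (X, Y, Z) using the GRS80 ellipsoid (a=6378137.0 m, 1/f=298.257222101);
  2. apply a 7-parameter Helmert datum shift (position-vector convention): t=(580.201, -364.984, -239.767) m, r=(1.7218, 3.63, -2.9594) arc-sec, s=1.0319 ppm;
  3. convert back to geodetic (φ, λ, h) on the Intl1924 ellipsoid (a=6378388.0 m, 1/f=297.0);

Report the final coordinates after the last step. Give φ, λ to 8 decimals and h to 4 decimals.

start: φ=35.971335°, λ=96.786217°, h=225.642 m
→ ECEF (a=6378137.000, f=1/298.257222101): X=-610683.1693, Y=5131842.7229, Z=3725750.5604
→ Helmert 7p (PV): X=-609964.4003, Y=5131460.6954, Z=3725568.2235
→ geod (Bowring, a=6378388.000): φ=35.97324478°, λ=96.77880398°, h=-476.7168 m

φ=35.97324478°, λ=96.77880398°, h=-476.7168 m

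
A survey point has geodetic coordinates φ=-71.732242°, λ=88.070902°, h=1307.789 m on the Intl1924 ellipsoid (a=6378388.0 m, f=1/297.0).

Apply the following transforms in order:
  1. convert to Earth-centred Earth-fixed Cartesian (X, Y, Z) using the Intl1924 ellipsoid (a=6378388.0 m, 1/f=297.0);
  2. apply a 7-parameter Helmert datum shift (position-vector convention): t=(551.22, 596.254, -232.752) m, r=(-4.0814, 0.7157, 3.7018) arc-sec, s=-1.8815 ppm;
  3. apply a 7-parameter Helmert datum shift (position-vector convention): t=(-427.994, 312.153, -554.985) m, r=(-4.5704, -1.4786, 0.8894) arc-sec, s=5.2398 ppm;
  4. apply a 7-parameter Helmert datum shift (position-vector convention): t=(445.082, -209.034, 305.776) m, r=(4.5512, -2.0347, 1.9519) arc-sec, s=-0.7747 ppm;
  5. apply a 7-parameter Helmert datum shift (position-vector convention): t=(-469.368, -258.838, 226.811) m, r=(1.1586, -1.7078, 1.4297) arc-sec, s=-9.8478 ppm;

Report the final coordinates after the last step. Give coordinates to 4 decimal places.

X=67675.4096 m, Y=2005061.1214 m, Z=-6036010.5186 m

start: φ=-71.732242°, λ=88.070902°, h=1307.789 m
→ ECEF (a=6378388.000, f=1/297.0): X=67522.6114, Y=2004718.6093, Z=-6035772.1159
→ Helmert 7p (PV): X=68016.7832, Y=2005192.8725, Z=-6036033.4135
→ Helmert 7p (PV): X=67623.7685, Y=2005382.0789, Z=-6036663.9697
→ Helmert 7p (PV): X=68109.3697, Y=2005305.3292, Z=-6036308.6016
→ Helmert 7p (PV): X=67675.4096, Y=2005061.1214, Z=-6036010.5186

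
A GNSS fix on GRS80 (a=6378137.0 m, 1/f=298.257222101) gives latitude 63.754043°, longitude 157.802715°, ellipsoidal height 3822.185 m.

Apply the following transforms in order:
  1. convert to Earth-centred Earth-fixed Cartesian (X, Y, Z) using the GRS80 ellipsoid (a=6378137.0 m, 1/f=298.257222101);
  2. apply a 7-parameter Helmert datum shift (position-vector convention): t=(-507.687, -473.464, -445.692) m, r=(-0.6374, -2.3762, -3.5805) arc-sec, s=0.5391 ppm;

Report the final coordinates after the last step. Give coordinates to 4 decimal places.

start: φ=63.754043°, λ=157.802715°, h=3822.185 m
→ ECEF (a=6378137.000, f=1/298.257222101): X=-2620162.5427, Y=1069123.6947, Z=5701070.8797
→ Helmert 7p (PV): X=-2620718.7607, Y=1068713.9073, Z=5700594.7727

X=-2620718.7607 m, Y=1068713.9073 m, Z=5700594.7727 m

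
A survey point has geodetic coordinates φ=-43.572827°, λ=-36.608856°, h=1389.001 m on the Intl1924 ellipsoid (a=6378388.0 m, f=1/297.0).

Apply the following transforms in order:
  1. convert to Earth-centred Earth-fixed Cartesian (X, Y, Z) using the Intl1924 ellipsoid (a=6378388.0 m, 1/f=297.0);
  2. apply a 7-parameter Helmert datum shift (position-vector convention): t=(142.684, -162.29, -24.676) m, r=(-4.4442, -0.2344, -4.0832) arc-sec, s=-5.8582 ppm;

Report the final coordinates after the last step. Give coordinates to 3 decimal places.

start: φ=-43.572827°, λ=-36.608856°, h=1389.001 m
→ ECEF (a=6378388.000, f=1/297.0): X=3716247.7924, Y=-2760820.5038, Z=-4374861.8968
→ Helmert 7p (PV): X=3716319.0248, Y=-2761134.4470, Z=-4374797.2363

X=3716319.025 m, Y=-2761134.447 m, Z=-4374797.236 m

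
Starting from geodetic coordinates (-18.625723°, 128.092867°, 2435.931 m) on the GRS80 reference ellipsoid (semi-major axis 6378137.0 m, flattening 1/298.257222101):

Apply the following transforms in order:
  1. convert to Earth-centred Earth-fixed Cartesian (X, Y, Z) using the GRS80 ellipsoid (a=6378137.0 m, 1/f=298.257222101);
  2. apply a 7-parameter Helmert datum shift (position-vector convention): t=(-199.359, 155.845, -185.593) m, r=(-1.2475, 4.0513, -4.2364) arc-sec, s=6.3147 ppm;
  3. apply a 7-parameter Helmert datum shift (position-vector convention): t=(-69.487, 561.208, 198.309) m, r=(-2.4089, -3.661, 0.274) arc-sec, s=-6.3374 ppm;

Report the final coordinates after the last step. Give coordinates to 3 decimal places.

start: φ=-18.625723°, λ=128.092867°, h=2435.931 m
→ ECEF (a=6378137.000, f=1/298.257222101): X=-3731521.6868, Y=4760206.3630, Z=-2024912.1166
→ Helmert 7p (PV): X=-3731686.6125, Y=4760456.6613, Z=-2025065.9942
→ Helmert 7p (PV): X=-3731702.8312, Y=4760959.0933, Z=-2024976.6804

X=-3731702.831 m, Y=4760959.093 m, Z=-2024976.680 m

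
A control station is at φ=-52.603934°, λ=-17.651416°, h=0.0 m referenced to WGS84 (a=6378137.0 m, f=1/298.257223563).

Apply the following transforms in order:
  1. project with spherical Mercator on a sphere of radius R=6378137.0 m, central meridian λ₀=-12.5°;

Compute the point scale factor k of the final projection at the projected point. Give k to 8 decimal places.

start: φ=-52.603934°, λ=-17.651416°, h=0.000 m
→ into merc (λ₀=-12.5°): φ=-52.60393400°, λ−λ₀=-5.15141600°
scale k = 1.64657491

1.64657491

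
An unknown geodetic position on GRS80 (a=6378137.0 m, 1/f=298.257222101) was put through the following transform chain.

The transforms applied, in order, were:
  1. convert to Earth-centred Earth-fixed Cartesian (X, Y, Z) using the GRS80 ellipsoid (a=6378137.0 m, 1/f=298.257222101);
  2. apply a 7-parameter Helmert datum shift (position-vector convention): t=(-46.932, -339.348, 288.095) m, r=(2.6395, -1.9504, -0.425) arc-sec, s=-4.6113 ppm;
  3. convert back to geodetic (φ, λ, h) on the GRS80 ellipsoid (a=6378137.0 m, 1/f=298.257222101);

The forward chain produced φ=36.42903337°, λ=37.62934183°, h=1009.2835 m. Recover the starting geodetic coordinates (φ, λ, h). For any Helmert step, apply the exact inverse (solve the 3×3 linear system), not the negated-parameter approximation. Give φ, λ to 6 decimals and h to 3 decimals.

φ=36.424758°, λ=37.632320°, h=1063.898 m

start: φ=36.429033°, λ=37.629342°, h=1009.284 m
→ ECEF (a=6378137.000, f=1/298.257222101): X=4069720.1815, Y=3137427.9436, Z=3767200.6160
→ Helmert⁻¹: X=4069815.0338, Y=3137838.3497, Z=3766851.2542
→ geod (Bowring, a=6378137.000): φ=36.42475800°, λ=37.63232000°, h=1063.8980 m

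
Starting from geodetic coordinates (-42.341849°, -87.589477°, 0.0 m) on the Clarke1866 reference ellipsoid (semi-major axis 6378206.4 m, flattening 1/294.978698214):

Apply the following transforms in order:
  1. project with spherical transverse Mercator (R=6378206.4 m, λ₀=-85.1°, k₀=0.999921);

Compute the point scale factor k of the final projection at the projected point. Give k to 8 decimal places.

1.00043673

start: φ=-42.341849°, λ=-87.589477°, h=0.000 m
→ into tm (λ₀=-85.1°): φ=-42.34184900°, λ−λ₀=-2.48947700°
scale k = 1.00043673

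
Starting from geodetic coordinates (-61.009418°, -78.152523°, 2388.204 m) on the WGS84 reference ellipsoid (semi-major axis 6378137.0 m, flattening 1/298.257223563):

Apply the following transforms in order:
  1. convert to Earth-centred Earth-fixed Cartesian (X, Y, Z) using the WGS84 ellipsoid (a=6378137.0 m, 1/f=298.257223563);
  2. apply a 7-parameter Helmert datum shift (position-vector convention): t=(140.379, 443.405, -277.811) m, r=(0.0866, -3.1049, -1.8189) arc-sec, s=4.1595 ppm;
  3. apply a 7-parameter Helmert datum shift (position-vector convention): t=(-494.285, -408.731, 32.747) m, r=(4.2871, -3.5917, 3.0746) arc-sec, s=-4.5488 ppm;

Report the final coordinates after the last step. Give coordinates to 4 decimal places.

start: φ=-61.009418°, λ=-78.152523°, h=2388.204 m
→ ECEF (a=6378137.000, f=1/298.257223563): X=636527.9171, Y=-3034324.4064, Z=-5557940.2715
→ Helmert 7p (PV): X=636727.8500, Y=-3033896.9023, Z=-5558232.8931
→ Helmert 7p (PV): X=636372.6774, Y=-3034166.8173, Z=-5558226.8330

X=636372.6774 m, Y=-3034166.8173 m, Z=-5558226.8330 m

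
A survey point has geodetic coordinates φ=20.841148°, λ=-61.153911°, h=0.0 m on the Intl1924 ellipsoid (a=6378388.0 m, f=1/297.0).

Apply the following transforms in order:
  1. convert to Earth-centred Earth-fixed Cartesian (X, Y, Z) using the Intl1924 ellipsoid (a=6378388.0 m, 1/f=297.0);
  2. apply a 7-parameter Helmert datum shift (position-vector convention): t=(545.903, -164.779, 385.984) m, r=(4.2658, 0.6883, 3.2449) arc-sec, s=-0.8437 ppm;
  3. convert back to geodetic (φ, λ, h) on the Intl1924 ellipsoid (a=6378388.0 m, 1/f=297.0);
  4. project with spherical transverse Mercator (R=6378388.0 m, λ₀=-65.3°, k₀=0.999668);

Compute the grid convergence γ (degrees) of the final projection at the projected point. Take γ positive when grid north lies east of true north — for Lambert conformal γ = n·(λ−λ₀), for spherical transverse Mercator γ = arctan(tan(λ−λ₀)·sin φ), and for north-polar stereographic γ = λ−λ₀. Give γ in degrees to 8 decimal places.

start: φ=20.841148°, λ=-61.153911°, h=0.000 m
→ ECEF (a=6378388.000, f=1/297.0): X=2877184.4994, Y=-5223621.5134, Z=2254995.5524
→ Helmert 7p (PV): X=2877817.6762, Y=-5223783.2581, Z=2255262.0022
→ geod (Bowring, a=6378388.000): φ=20.84196010°, λ=-61.14933259°, h=512.7150 m
→ into tm (λ₀=-65.3°): φ=20.84196010°, λ−λ₀=4.15066741°
convergence γ = 1.47903227°

1.47903227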